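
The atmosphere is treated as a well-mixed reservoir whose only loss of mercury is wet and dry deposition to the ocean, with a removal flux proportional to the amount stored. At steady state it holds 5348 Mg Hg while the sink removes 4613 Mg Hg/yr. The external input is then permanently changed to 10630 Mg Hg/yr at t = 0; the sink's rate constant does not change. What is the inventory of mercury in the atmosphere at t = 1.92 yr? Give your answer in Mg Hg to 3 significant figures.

11000 Mg Hg

Residence time τ = M₀/F₀ = 1.159 yr. The eventual steady state is M_∞ = M₀·(F₁/F₀) = 5348 × 10630/4613 = 12324 Mg Hg.
The anomaly ΔM(t) = M(t) − M_∞ decays as ΔM₀·e^(−t/τ) with ΔM₀ = 5348 − 12324 = −6976 Mg Hg.
At t = 1.92 yr, e^(−t/τ) = e^(−1.656) = 0.1909, so ΔM = −1332 Mg Hg and M = 12324 − 1332 = 10992 Mg Hg.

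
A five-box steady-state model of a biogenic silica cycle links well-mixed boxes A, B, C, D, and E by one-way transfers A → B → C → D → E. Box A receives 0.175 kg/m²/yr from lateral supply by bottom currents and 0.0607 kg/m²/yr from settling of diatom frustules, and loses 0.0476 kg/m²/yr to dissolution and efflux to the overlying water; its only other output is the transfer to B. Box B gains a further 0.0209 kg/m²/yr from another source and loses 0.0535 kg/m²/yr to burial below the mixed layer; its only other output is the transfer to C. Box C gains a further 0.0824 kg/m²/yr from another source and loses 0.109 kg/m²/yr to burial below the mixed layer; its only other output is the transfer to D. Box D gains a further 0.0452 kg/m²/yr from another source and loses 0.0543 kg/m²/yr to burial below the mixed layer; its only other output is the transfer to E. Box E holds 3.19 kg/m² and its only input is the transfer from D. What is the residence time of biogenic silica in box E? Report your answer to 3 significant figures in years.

26.6 yr

Box A: F(A→B) = (0.175 + 0.0607) − 0.0476 = 0.18810 kg/m²/yr.
Box B: F(B→C) = (0.18810 + 0.0209) − 0.0535 = 0.15550 kg/m²/yr.
Box C: F(C→D) = (0.15550 + 0.0824) − 0.109 = 0.12890 kg/m²/yr.
Box D: F(D→E) = (0.12890 + 0.0452) − 0.0543 = 0.11980 kg/m²/yr.
Box E throughput = its input = 0.11980 kg/m²/yr; τ = 3.19 / 0.11980 = 26.63 yr.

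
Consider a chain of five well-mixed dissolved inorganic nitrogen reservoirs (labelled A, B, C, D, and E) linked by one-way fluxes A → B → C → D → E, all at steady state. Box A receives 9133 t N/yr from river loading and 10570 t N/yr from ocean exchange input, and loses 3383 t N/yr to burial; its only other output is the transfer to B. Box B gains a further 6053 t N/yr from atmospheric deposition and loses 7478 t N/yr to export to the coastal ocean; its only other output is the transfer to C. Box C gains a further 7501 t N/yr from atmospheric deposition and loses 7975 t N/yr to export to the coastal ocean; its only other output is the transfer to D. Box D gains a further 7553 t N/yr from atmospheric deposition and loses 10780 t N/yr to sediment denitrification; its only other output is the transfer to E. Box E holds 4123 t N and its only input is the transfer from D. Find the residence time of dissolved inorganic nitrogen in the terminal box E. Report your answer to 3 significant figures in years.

Box A: F(A→B) = (9133 + 10570) − 3383 = 16320 t N/yr.
Box B: F(B→C) = (16320 + 6053) − 7478 = 14895 t N/yr.
Box C: F(C→D) = (14895 + 7501) − 7975 = 14421 t N/yr.
Box D: F(D→E) = (14421 + 7553) − 10780 = 11194 t N/yr.
Box E throughput = its input = 11194 t N/yr; τ = 4123 / 11194 = 0.3683 yr.

0.368 yr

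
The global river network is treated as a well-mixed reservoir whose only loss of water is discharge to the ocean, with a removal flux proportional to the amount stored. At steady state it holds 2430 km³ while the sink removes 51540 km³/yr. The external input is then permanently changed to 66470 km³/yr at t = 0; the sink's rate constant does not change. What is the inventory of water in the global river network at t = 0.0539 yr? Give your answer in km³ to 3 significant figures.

Residence time τ = M₀/F₀ = 0.04715 yr. The eventual steady state is M_∞ = M₀·(F₁/F₀) = 2430 × 66470/51540 = 3133.9 km³.
The anomaly ΔM(t) = M(t) − M_∞ decays as ΔM₀·e^(−t/τ) with ΔM₀ = 2430 − 3133.9 = −703.9 km³.
At t = 0.0539 yr, e^(−t/τ) = e^(−1.143) = 0.3188, so ΔM = −224.4 km³ and M = 3133.9 − 224.4 = 2909.5 km³.

2910 km³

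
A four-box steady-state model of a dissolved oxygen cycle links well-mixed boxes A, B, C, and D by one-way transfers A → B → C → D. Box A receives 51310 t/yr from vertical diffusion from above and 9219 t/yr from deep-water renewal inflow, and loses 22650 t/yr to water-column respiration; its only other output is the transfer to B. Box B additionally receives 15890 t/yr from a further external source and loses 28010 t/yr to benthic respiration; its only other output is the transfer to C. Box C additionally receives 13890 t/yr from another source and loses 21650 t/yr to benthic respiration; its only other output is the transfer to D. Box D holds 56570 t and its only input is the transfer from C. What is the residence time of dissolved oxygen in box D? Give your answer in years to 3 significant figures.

Box A: F(A→B) = (51310 + 9219) − 22650 = 37879 t/yr.
Box B: F(B→C) = (37879 + 15890) − 28010 = 25759 t/yr.
Box C: F(C→D) = (25759 + 13890) − 21650 = 17999 t/yr.
Box D throughput = its input = 17999 t/yr; τ = 56570 / 17999 = 3.143 yr.

3.14 yr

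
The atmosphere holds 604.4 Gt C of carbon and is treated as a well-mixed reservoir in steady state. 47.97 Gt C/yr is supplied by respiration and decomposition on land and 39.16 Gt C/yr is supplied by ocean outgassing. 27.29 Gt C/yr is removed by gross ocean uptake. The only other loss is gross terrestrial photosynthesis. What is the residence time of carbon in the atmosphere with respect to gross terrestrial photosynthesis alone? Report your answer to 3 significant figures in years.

At steady state ΣF_in = ΣF_out.
ΣF_in = 47.97 + 39.16 = 87.130 Gt C/yr.
Gross terrestrial photosynthesis flux = ΣF_in − (27.29) = 87.130 − 27.29 = 59.84 Gt C/yr.
τ = M / F = 604.4 / 59.84 = 10.10 yr.

10.1 yr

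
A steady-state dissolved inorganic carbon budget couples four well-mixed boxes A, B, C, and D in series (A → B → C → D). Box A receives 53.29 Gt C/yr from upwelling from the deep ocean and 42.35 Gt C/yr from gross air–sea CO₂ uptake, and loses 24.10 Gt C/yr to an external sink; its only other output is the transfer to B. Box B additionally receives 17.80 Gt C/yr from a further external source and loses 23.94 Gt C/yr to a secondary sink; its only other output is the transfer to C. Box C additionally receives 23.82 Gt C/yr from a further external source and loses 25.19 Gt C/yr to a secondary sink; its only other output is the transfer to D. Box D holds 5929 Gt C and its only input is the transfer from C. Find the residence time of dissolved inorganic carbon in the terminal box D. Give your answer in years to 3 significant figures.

Box A: F(A→B) = (53.29 + 42.35) − 24.10 = 71.540 Gt C/yr.
Box B: F(B→C) = (71.540 + 17.80) − 23.94 = 65.400 Gt C/yr.
Box C: F(C→D) = (65.400 + 23.82) − 25.19 = 64.030 Gt C/yr.
Box D throughput = its input = 64.030 Gt C/yr; τ = 5929 / 64.030 = 92.60 yr.

92.6 yr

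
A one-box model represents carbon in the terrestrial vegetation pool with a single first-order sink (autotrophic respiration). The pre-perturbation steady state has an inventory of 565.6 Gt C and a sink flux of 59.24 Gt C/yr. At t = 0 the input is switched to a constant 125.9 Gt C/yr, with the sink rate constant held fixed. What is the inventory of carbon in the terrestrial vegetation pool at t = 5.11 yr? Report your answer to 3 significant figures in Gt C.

Residence time τ = M₀/F₀ = 9.548 yr. The eventual steady state is M_∞ = M₀·(F₁/F₀) = 565.6 × 125.9/59.24 = 1202.0 Gt C.
The anomaly ΔM(t) = M(t) − M_∞ decays as ΔM₀·e^(−t/τ) with ΔM₀ = 565.6 − 1202.0 = −636.4 Gt C.
At t = 5.11 yr, e^(−t/τ) = e^(−0.5352) = 0.5855, so ΔM = −372.7 Gt C and M = 1202.0 − 372.7 = 829.38 Gt C.

829 Gt C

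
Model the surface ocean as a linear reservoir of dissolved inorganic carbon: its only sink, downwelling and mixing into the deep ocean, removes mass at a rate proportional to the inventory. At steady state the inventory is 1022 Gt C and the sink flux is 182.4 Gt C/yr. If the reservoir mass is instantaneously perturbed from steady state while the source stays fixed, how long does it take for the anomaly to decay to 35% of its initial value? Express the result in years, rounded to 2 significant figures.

For a linear reservoir the anomaly decays as exp(−t/τ) with τ = M/F = 1022/182.4 = 5.603 yr.
exp(−t/τ) = 0.35 ⇒ t = −τ ln(0.35) = 5.603 × 1.050 = 5.882 yr.

5.9 yr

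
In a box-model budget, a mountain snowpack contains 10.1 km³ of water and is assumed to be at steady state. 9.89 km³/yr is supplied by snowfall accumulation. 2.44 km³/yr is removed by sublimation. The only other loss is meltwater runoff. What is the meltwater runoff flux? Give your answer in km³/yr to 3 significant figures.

7.45 km³/yr

At steady state ΣF_in = ΣF_out.
ΣF_in = 9.8900 km³/yr.
Meltwater runoff flux = ΣF_in − (2.44) = 9.8900 − 2.440 = 7.450 km³/yr.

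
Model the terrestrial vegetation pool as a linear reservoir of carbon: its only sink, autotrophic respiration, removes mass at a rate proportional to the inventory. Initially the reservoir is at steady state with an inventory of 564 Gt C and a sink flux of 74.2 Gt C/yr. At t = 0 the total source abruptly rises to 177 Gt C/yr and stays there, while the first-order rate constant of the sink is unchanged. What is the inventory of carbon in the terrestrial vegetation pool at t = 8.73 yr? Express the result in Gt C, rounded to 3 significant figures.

1100 Gt C

τ = M₀/F₀ = 564/74.2 = 7.601 yr; rate constant k = 1/τ.
New steady state M_∞ = F₁/k = F₁·τ = 177 × 7.601 = 1345.4 Gt C.
M(t) = M_∞ + (M₀ − M_∞)·e^(−t/τ); t/τ = 8.73/7.601 = 1.149, so e^(−t/τ) = 0.3171.
M(t) = 1345.4 − 781.4 × 0.3171 = 1097.6 Gt C.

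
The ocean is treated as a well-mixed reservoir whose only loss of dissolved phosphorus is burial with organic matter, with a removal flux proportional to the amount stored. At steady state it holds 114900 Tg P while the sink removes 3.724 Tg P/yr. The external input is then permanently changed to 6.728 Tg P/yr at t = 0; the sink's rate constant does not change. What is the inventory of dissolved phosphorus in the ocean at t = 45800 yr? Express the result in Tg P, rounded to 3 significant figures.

Residence time τ = M₀/F₀ = 30850 yr. The eventual steady state is M_∞ = M₀·(F₁/F₀) = 114900 × 6.728/3.724 = 207590 Tg P.
The anomaly ΔM(t) = M(t) − M_∞ decays as ΔM₀·e^(−t/τ) with ΔM₀ = 114900 − 207590 = −92690 Tg P.
At t = 45800 yr, e^(−t/τ) = e^(−1.484) = 0.2266, so ΔM = −21010 Tg P and M = 207590 − 21010 = 186580 Tg P.

187000 Tg P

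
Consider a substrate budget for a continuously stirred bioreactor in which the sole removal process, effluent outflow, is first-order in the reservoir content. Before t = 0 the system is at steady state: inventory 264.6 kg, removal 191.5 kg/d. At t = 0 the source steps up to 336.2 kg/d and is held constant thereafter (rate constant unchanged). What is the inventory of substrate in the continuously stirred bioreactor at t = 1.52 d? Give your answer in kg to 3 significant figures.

Residence time τ = M₀/F₀ = 1.382 d. The eventual steady state is M_∞ = M₀·(F₁/F₀) = 264.6 × 336.2/191.5 = 464.54 kg.
The anomaly ΔM(t) = M(t) − M_∞ decays as ΔM₀·e^(−t/τ) with ΔM₀ = 264.6 − 464.54 = −199.9 kg.
At t = 1.52 d, e^(−t/τ) = e^(−1.100) = 0.3328, so ΔM = −66.55 kg and M = 464.54 − 66.55 = 397.99 kg.

398 kg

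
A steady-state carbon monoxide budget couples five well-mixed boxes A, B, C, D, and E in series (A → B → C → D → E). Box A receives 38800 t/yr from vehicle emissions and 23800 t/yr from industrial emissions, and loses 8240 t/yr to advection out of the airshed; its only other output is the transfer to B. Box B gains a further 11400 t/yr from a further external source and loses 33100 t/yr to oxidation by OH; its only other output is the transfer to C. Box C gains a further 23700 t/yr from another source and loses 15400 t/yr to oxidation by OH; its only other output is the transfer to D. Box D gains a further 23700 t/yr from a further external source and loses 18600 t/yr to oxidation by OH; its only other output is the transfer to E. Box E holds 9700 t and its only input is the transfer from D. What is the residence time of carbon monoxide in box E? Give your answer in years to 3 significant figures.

Box A: F(A→B) = (38800 + 23800) − 8240 = 54360 t/yr.
Box B: F(B→C) = (54360 + 11400) − 33100 = 32660 t/yr.
Box C: F(C→D) = (32660 + 23700) − 15400 = 40960 t/yr.
Box D: F(D→E) = (40960 + 23700) − 18600 = 46060 t/yr.
Box E throughput = its input = 46060 t/yr; τ = 9700 / 46060 = 0.2106 yr.

0.211 yr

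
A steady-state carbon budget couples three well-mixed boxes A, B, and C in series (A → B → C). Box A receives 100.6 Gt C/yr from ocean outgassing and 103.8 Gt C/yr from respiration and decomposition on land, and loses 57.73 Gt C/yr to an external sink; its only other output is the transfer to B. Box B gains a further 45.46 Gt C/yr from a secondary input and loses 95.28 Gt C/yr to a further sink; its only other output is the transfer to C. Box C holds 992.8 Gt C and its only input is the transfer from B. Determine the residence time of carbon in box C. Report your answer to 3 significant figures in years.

Box A: F(A→B) = (100.6 + 103.8) − 57.73 = 146.67 Gt C/yr.
Box B: F(B→C) = (146.67 + 45.46) − 95.28 = 96.850 Gt C/yr.
Box C throughput = its input = 96.850 Gt C/yr; τ = 992.8 / 96.850 = 10.25 yr.

10.3 yr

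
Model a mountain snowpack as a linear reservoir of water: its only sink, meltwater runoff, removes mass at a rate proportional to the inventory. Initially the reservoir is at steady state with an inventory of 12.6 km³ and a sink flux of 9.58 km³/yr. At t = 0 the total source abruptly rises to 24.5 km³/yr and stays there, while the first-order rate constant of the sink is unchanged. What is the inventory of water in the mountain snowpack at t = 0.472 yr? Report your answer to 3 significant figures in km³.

18.5 km³

The sink rate constant is k = F₀/M₀ = 9.58/12.6 = 0.7603 yr⁻¹.
Solving dM/dt = F₁ − kM with M(0) = M₀ gives M(t) = F₁/k + (M₀ − F₁/k)·e^(−kt).
F₁/k = 24.5/0.7603 = 32.223 km³; kt = 0.7603 × 0.472 = 0.3589, e^(−kt) = 0.6985.
M(0.472) = 32.223 + (12.6 − 32.223) × 0.6985 = 32.223 − 13.71 = 18.517 km³.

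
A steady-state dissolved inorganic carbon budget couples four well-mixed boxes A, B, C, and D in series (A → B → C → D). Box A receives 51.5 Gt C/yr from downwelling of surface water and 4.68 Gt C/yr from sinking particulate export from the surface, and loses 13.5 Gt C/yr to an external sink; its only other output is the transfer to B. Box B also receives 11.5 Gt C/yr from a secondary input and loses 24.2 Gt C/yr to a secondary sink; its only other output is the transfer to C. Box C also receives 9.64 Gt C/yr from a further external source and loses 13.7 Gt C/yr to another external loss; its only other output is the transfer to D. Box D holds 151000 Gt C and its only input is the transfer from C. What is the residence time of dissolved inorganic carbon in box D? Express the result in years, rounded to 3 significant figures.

Box A: F(A→B) = (51.5 + 4.68) − 13.5 = 42.680 Gt C/yr.
Box B: F(B→C) = (42.680 + 11.5) − 24.2 = 29.980 Gt C/yr.
Box C: F(C→D) = (29.980 + 9.64) − 13.7 = 25.920 Gt C/yr.
Box D throughput = its input = 25.920 Gt C/yr; τ = 151000 / 25.920 = 5826 yr.

5830 yr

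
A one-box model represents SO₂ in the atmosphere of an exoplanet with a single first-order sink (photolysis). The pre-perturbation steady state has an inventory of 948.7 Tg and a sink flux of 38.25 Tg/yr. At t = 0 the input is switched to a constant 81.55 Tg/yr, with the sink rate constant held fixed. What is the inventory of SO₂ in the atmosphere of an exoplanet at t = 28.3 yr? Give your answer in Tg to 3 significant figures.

1680 Tg

τ = M₀/F₀ = 948.7/38.25 = 24.80 yr; rate constant k = 1/τ.
New steady state M_∞ = F₁/k = F₁·τ = 81.55 × 24.80 = 2022.7 Tg.
M(t) = M_∞ + (M₀ − M_∞)·e^(−t/τ); t/τ = 28.3/24.80 = 1.141, so e^(−t/τ) = 0.3195.
M(t) = 2022.7 − 1074 × 0.3195 = 1679.5 Tg.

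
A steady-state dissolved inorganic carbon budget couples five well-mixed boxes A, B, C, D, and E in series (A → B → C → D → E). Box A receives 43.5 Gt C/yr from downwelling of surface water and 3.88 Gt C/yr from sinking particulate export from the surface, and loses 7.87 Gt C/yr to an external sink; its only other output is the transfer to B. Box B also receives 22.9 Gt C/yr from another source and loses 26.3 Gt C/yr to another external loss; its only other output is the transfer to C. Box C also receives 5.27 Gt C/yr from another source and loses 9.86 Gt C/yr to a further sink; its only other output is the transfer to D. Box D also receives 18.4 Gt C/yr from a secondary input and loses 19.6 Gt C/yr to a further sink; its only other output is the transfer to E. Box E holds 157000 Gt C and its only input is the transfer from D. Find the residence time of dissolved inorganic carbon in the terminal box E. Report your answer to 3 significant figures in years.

Box A: F(A→B) = (43.5 + 3.88) − 7.87 = 39.510 Gt C/yr.
Box B: F(B→C) = (39.510 + 22.9) − 26.3 = 36.110 Gt C/yr.
Box C: F(C→D) = (36.110 + 5.27) − 9.86 = 31.520 Gt C/yr.
Box D: F(D→E) = (31.520 + 18.4) − 19.6 = 30.320 Gt C/yr.
Box E throughput = its input = 30.320 Gt C/yr; τ = 157000 / 30.320 = 5178 yr.

5180 yr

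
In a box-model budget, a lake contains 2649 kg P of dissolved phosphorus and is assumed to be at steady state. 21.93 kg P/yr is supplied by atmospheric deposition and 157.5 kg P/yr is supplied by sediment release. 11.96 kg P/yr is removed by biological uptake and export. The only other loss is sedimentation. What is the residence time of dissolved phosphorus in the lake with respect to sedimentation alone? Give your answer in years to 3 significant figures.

At steady state ΣF_in = ΣF_out.
ΣF_in = 21.93 + 157.5 = 179.43 kg P/yr.
Sedimentation flux = ΣF_in − (11.96) = 179.43 − 11.96 = 167.5 kg P/yr.
τ = M / F = 2649 / 167.5 = 15.82 yr.

15.8 yr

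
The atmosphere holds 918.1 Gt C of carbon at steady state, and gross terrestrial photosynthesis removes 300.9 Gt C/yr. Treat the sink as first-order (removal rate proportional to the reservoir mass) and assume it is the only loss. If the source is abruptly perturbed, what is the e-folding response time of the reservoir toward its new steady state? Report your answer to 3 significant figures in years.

3.05 yr

For a linear reservoir the response time equals the residence time τ = M/F.
τ = 918.1 / 300.9 = 3.051 yr.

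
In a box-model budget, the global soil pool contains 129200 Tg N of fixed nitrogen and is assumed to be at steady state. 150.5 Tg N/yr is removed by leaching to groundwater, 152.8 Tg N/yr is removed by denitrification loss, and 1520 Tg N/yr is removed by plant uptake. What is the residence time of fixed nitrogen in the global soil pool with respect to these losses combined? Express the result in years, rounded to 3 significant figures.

70.9 yr

Total removal = 150.5 + 152.8 + 1520 = 1823.3 Tg N/yr.
τ = M / ΣF_out = 129200 / 1823.3 = 70.86 yr.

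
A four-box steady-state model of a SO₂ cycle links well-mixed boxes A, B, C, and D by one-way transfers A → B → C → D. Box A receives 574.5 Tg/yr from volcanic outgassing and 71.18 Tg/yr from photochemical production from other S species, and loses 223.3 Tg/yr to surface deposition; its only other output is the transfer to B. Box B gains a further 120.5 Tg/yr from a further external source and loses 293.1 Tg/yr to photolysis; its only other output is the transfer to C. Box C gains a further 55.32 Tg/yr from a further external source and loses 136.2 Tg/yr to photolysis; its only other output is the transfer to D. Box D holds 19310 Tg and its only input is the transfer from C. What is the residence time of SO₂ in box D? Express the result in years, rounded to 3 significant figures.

Box A: F(A→B) = (574.5 + 71.18) − 223.3 = 422.38 Tg/yr.
Box B: F(B→C) = (422.38 + 120.5) − 293.1 = 249.78 Tg/yr.
Box C: F(C→D) = (249.78 + 55.32) − 136.2 = 168.90 Tg/yr.
Box D throughput = its input = 168.90 Tg/yr; τ = 19310 / 168.90 = 114.3 yr.

114 yr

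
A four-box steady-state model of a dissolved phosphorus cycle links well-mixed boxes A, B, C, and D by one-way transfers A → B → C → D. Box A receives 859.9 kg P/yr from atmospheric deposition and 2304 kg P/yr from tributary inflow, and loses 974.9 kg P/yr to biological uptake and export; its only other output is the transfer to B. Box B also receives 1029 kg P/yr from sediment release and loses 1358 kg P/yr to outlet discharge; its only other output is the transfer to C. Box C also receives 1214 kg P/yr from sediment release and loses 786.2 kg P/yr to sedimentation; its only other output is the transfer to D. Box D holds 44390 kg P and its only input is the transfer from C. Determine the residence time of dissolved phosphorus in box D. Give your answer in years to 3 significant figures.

19.4 yr

Box A: F(A→B) = (859.9 + 2304) − 974.9 = 2189.0 kg P/yr.
Box B: F(B→C) = (2189.0 + 1029) − 1358 = 1860.0 kg P/yr.
Box C: F(C→D) = (1860.0 + 1214) − 786.2 = 2287.8 kg P/yr.
Box D throughput = its input = 2287.8 kg P/yr; τ = 44390 / 2287.8 = 19.40 yr.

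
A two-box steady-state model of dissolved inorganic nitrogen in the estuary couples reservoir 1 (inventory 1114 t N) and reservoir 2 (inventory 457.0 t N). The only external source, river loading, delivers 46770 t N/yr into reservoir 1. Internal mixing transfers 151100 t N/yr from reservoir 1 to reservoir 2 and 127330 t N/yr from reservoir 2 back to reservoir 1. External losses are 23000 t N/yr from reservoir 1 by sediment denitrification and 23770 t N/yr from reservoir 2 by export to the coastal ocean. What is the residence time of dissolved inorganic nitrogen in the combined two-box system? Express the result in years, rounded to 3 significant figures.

0.0336 yr

For the system as a whole, the A↔B exchange is internal and contributes nothing to the throughput; only the external sinks remove mass.
M_total = 1114 + 457.0 = 1571.0 t N.
ΣF_external_out = 23000 + 23770 = 46770 t N/yr.
τ = M_total / ΣF_ext = 1571.0 / 46770 = 0.03359 yr.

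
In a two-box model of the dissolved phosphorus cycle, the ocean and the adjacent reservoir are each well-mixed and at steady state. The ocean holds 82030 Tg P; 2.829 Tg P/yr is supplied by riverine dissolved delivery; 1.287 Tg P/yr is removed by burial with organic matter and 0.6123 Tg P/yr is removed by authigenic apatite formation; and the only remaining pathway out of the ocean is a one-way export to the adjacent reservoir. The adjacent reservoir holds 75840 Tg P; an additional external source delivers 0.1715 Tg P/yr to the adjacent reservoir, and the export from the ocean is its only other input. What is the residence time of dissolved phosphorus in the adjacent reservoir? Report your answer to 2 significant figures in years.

Balance the ocean: ΣF_in = 2.8290 Tg P/yr.
Export to the adjacent reservoir = ΣF_in − (1.287 + 0.6123) = 0.92970 Tg P/yr.
Total input to the adjacent reservoir = 0.92970 + 0.1715 = 1.1012 Tg P/yr; at steady state this equals its total output.
τ = M / F = 75840 / 1.1012 = 68870 yr.

69000 yr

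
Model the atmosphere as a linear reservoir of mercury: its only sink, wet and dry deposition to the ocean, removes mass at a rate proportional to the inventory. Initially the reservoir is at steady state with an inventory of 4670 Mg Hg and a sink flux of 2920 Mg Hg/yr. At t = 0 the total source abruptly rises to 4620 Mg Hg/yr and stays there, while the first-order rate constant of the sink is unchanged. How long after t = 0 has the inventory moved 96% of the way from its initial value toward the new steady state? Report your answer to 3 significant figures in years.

τ = M₀/F₀ = 4670/2920 = 1.599 yr.
The remaining gap fraction is e^(−t/τ); 96% covered ⇒ e^(−t/τ) = 0.0400.
t = −τ ln(0.0400) = 1.599 × 3.219 = 5.148 yr.

5.15 yr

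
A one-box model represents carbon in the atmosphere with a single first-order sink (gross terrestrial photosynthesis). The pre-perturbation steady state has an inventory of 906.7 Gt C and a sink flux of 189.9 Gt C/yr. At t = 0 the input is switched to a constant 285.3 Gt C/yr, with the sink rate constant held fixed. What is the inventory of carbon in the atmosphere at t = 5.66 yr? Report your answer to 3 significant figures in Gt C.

1220 Gt C

The sink rate constant is k = F₀/M₀ = 189.9/906.7 = 0.2094 yr⁻¹.
Solving dM/dt = F₁ − kM with M(0) = M₀ gives M(t) = F₁/k + (M₀ − F₁/k)·e^(−kt).
F₁/k = 285.3/0.2094 = 1362.2 Gt C; kt = 0.2094 × 5.66 = 1.185, e^(−kt) = 0.3056.
M(5.66) = 1362.2 + (906.7 − 1362.2) × 0.3056 = 1362.2 − 139.2 = 1223.0 Gt C.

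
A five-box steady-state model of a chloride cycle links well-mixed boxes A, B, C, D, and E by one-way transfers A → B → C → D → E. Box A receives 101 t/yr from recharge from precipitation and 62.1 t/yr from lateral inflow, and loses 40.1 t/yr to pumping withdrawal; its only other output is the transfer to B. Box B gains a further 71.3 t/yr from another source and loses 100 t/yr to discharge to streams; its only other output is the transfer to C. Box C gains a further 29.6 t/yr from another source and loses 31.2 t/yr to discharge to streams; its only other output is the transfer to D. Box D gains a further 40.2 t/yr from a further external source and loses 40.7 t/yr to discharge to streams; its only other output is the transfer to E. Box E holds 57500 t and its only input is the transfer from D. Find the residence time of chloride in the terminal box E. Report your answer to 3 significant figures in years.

624 yr

Box A: F(A→B) = (101 + 62.1) − 40.1 = 123.00 t/yr.
Box B: F(B→C) = (123.00 + 71.3) − 100 = 94.300 t/yr.
Box C: F(C→D) = (94.300 + 29.6) − 31.2 = 92.700 t/yr.
Box D: F(D→E) = (92.700 + 40.2) − 40.7 = 92.200 t/yr.
Box E throughput = its input = 92.200 t/yr; τ = 57500 / 92.200 = 623.6 yr.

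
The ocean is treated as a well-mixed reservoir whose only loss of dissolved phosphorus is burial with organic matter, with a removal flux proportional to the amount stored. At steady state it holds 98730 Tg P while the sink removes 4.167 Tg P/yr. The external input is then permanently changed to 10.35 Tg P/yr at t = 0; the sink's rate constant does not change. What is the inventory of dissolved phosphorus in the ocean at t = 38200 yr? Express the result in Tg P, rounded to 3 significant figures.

τ = M₀/F₀ = 98730/4.167 = 23690 yr; rate constant k = 1/τ.
New steady state M_∞ = F₁/k = F₁·τ = 10.35 × 23690 = 245230 Tg P.
M(t) = M_∞ + (M₀ − M_∞)·e^(−t/τ); t/τ = 38200/23690 = 1.612, so e^(−t/τ) = 0.1994.
M(t) = 245230 − 146500 × 0.1994 = 216010 Tg P.

216000 Tg P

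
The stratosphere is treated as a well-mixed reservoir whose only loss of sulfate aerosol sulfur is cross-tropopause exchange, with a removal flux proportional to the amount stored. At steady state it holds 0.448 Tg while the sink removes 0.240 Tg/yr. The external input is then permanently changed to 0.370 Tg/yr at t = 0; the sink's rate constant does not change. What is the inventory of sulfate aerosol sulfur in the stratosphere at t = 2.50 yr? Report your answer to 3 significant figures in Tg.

0.627 Tg

τ = M₀/F₀ = 0.448/0.240 = 1.867 yr; rate constant k = 1/τ.
New steady state M_∞ = F₁/k = F₁·τ = 0.370 × 1.867 = 0.69067 Tg.
M(t) = M_∞ + (M₀ − M_∞)·e^(−t/τ); t/τ = 2.50/1.867 = 1.339, so e^(−t/τ) = 0.2620.
M(t) = 0.69067 − 0.2427 × 0.2620 = 0.62708 Tg.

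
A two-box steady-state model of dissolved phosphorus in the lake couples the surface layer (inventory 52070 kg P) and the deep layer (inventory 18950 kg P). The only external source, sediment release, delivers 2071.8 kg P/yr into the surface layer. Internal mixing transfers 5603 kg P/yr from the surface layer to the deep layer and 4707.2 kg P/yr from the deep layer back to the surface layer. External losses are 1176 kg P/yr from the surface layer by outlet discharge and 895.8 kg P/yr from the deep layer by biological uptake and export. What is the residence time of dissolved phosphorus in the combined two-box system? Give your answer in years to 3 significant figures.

34.3 yr

Residence time in the combined system uses the total inventory and the total *external* removal — internal exchanges between the two boxes cancel.
M_total = 52070 + 18950 = 71020 kg P.
ΣF_external_out = 1176 + 895.8 = 2071.8 kg P/yr.
τ = M_total / ΣF_ext = 71020 / 2071.8 = 34.28 yr.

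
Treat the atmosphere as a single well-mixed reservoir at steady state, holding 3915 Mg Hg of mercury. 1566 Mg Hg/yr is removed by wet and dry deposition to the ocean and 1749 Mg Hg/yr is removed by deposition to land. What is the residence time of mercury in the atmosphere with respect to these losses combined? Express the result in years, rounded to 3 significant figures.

Total removal = 1566 + 1749 = 3315.0 Mg Hg/yr.
τ = M / ΣF_out = 3915 / 3315.0 = 1.181 yr.

1.18 yr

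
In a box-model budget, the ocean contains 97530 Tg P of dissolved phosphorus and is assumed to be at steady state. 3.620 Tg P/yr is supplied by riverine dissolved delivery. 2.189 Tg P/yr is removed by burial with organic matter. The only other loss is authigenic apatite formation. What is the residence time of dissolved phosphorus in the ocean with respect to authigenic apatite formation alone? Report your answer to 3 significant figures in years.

68200 yr

At steady state ΣF_in = ΣF_out.
ΣF_in = 3.6200 Tg P/yr.
Authigenic apatite formation flux = ΣF_in − (2.189) = 3.6200 − 2.189 = 1.431 Tg P/yr.
τ = M / F = 97530 / 1.431 = 68160 yr.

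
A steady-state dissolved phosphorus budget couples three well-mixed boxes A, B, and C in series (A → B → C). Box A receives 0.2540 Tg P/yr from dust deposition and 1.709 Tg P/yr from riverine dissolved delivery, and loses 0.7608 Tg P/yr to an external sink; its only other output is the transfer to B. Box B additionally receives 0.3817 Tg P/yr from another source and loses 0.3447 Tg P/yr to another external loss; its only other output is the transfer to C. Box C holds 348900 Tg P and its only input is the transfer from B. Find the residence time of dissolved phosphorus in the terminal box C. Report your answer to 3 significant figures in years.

282000 yr

Box A: F(A→B) = (0.2540 + 1.709) − 0.7608 = 1.2022 Tg P/yr.
Box B: F(B→C) = (1.2022 + 0.3817) − 0.3447 = 1.2392 Tg P/yr.
Box C throughput = its input = 1.2392 Tg P/yr; τ = 348900 / 1.2392 = 281600 yr.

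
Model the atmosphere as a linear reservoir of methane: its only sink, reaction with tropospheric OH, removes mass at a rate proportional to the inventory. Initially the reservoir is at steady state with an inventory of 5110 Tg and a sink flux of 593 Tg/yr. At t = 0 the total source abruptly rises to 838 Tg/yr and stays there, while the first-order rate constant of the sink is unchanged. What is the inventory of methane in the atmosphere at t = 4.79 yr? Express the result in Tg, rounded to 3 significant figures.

6010 Tg

τ = M₀/F₀ = 5110/593 = 8.617 yr; rate constant k = 1/τ.
New steady state M_∞ = F₁/k = F₁·τ = 838 × 8.617 = 7221.2 Tg.
M(t) = M_∞ + (M₀ − M_∞)·e^(−t/τ); t/τ = 4.79/8.617 = 0.5559, so e^(−t/τ) = 0.5736.
M(t) = 7221.2 − 2111 × 0.5736 = 6010.3 Tg.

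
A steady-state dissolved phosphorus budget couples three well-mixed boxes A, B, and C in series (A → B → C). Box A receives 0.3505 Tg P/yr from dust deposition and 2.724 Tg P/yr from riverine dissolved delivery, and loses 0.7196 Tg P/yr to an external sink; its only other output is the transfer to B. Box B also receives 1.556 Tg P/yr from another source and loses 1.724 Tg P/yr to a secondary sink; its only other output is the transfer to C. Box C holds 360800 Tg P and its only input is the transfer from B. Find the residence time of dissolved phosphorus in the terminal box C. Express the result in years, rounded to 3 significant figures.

165000 yr

Box A: F(A→B) = (0.3505 + 2.724) − 0.7196 = 2.3549 Tg P/yr.
Box B: F(B→C) = (2.3549 + 1.556) − 1.724 = 2.1869 Tg P/yr.
Box C throughput = its input = 2.1869 Tg P/yr; τ = 360800 / 2.1869 = 165000 yr.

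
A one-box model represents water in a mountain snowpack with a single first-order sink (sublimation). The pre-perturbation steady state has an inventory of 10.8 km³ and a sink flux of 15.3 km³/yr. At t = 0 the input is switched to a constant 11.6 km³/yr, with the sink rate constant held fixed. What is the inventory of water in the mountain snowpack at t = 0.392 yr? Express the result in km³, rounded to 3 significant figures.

Residence time τ = M₀/F₀ = 0.7059 yr. The eventual steady state is M_∞ = M₀·(F₁/F₀) = 10.8 × 11.6/15.3 = 8.1882 km³.
The anomaly ΔM(t) = M(t) − M_∞ decays as ΔM₀·e^(−t/τ) with ΔM₀ = 10.8 − 8.1882 = 2.612 km³.
At t = 0.392 yr, e^(−t/τ) = e^(−0.5553) = 0.5739, so ΔM = 1.499 km³ and M = 8.1882 + 1.499 = 9.6871 km³.

9.69 km³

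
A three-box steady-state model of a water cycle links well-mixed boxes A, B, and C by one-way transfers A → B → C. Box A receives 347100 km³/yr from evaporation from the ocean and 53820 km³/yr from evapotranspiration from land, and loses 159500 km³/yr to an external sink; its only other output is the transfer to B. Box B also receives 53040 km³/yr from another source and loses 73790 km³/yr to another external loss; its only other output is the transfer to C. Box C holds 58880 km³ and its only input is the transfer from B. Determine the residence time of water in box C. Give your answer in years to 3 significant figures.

Box A: F(A→B) = (347100 + 53820) − 159500 = 241420 km³/yr.
Box B: F(B→C) = (241420 + 53040) − 73790 = 220670 km³/yr.
Box C throughput = its input = 220670 km³/yr; τ = 58880 / 220670 = 0.2668 yr.

0.267 yr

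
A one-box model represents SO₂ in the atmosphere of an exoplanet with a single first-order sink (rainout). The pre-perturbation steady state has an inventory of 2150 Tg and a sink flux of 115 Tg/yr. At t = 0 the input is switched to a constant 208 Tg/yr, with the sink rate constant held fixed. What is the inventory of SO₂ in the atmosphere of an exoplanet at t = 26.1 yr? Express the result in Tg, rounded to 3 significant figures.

The sink rate constant is k = F₀/M₀ = 115/2150 = 0.05349 yr⁻¹.
Solving dM/dt = F₁ − kM with M(0) = M₀ gives M(t) = F₁/k + (M₀ − F₁/k)·e^(−kt).
F₁/k = 208/0.05349 = 3888.7 Tg; kt = 0.05349 × 26.1 = 1.396, e^(−kt) = 0.2476.
M(26.1) = 3888.7 + (2150 − 3888.7) × 0.2476 = 3888.7 − 430.5 = 3458.2 Tg.

3460 Tg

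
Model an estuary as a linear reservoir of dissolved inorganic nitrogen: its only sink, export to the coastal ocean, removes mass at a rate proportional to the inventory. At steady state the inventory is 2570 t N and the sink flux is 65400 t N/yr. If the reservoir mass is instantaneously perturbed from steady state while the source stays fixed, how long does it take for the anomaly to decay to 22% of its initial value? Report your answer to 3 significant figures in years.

For a linear reservoir the anomaly decays as exp(−t/τ) with τ = M/F = 2570/65400 = 0.03930 yr.
exp(−t/τ) = 0.22 ⇒ t = −τ ln(0.22) = 0.03930 × 1.514 = 0.05950 yr.

0.0595 yr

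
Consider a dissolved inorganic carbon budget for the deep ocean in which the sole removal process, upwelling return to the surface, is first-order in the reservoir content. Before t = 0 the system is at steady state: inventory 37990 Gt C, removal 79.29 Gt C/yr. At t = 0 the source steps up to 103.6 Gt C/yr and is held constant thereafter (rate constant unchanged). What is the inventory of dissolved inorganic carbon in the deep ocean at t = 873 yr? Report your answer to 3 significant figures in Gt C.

τ = M₀/F₀ = 37990/79.29 = 479.1 yr; rate constant k = 1/τ.
New steady state M_∞ = F₁/k = F₁·τ = 103.6 × 479.1 = 49638 Gt C.
M(t) = M_∞ + (M₀ − M_∞)·e^(−t/τ); t/τ = 873/479.1 = 1.822, so e^(−t/τ) = 0.1617.
M(t) = 49638 − 11650 × 0.1617 = 47754 Gt C.

47800 Gt C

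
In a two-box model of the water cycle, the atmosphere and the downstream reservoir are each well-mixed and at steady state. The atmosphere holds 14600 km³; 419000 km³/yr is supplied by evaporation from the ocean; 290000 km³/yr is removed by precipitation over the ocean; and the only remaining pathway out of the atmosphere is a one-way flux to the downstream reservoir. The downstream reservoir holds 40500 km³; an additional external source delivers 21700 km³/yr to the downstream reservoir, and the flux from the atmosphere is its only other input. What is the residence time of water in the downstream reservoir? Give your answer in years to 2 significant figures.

Balance the atmosphere: ΣF_in = 419000 km³/yr.
Flux to the downstream reservoir = ΣF_in − (290000) = 129000 km³/yr.
Total input to the downstream reservoir = 129000 + 21700 = 150700 km³/yr; at steady state this equals its total output.
τ = M / F = 40500 / 150700 = 0.2687 yr.

0.27 yr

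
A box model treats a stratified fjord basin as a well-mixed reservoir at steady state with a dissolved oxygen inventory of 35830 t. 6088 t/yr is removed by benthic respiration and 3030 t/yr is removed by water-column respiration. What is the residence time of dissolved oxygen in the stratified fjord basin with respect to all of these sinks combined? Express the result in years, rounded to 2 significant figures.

3.9 yr

Total removal flux = 6088 + 3030 = 9118.0 t/yr.
τ = M / ΣF_out = 35830 / 9118.0 = 3.930 yr.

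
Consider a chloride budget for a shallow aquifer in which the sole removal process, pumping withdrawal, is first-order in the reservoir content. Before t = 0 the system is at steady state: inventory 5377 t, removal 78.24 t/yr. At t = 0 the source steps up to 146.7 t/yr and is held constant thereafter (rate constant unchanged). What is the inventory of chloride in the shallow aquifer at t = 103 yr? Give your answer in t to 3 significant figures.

9030 t

The sink rate constant is k = F₀/M₀ = 78.24/5377 = 0.01455 yr⁻¹.
Solving dM/dt = F₁ − kM with M(0) = M₀ gives M(t) = F₁/k + (M₀ − F₁/k)·e^(−kt).
F₁/k = 146.7/0.01455 = 10082 t; kt = 0.01455 × 103 = 1.499, e^(−kt) = 0.2234.
M(103) = 10082 + (5377 − 10082) × 0.2234 = 10082 − 1051 = 9030.8 t.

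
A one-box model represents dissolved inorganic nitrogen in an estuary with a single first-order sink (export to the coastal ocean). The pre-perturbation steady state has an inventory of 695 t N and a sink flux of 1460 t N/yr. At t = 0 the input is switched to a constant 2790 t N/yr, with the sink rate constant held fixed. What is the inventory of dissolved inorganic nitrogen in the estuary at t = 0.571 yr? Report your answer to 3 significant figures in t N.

1140 t N

The sink rate constant is k = F₀/M₀ = 1460/695 = 2.101 yr⁻¹.
Solving dM/dt = F₁ − kM with M(0) = M₀ gives M(t) = F₁/k + (M₀ − F₁/k)·e^(−kt).
F₁/k = 2790/2.101 = 1328.1 t N; kt = 2.101 × 0.571 = 1.200, e^(−kt) = 0.3013.
M(0.571) = 1328.1 + (695 − 1328.1) × 0.3013 = 1328.1 − 190.8 = 1137.3 t N.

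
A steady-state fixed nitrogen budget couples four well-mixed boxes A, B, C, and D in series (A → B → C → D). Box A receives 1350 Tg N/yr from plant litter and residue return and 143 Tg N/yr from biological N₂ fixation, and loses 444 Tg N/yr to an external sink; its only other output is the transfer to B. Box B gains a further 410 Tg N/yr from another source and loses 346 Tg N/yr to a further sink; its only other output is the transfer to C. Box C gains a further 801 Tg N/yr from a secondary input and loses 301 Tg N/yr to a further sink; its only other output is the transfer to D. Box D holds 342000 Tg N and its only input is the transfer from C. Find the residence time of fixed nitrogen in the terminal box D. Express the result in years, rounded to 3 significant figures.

212 yr

Box A: F(A→B) = (1350 + 143) − 444 = 1049.0 Tg N/yr.
Box B: F(B→C) = (1049.0 + 410) − 346 = 1113.0 Tg N/yr.
Box C: F(C→D) = (1113.0 + 801) − 301 = 1613.0 Tg N/yr.
Box D throughput = its input = 1613.0 Tg N/yr; τ = 342000 / 1613.0 = 212.0 yr.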